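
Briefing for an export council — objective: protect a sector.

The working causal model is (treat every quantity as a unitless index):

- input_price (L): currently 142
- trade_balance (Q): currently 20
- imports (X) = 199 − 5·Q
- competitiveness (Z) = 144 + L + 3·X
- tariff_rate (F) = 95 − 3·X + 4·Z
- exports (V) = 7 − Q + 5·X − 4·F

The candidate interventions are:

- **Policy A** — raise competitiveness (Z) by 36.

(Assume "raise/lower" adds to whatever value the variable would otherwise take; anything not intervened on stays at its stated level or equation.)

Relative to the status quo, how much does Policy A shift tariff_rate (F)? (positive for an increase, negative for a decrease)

144

Baseline:
  L = 142
  Q = 20
  X = 199 − 5·20 = 99
  Z = 144 + 142 + 3·99 = 583
  F = 95 − 3·99 + 4·583 = 2130
Policy A (Z + 36):
  L = 142
  Q = 20
  X = 199 − 5·20 = 99
  Z = 144 + 142 + 3·99 (+36 from intervention) = 619
  F = 95 − 3·99 + 4·619 = 2274
Change in F: 2274 − 2130 = 144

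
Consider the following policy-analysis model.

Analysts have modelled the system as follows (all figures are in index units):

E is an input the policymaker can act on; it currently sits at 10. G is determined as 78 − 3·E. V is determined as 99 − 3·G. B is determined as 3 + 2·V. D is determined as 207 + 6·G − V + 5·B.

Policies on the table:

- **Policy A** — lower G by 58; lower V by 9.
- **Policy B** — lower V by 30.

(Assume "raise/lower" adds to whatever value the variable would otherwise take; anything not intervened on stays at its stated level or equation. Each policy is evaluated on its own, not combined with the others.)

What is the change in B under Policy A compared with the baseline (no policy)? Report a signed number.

Baseline:
  E = 10
  G = 78 − 3·10 = 48
  V = 99 − 3·48 = -45
  B = 3 + 2·(-45) = -87
Policy A (G − 58, V − 9):
  E = 10
  G = 78 − 3·10 (−58 from intervention) = -10
  V = 99 − 3·(-10) (−9 from intervention) = 120
  B = 3 + 2·120 = 243
Change in B: 243 − (-87) = 330

330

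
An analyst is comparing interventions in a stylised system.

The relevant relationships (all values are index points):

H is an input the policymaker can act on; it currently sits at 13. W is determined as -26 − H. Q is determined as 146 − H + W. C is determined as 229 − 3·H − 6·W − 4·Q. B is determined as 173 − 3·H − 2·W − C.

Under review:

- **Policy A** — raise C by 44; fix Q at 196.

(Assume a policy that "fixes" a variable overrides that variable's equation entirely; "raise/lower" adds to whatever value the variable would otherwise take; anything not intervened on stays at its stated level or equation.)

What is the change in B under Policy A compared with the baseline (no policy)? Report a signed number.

Baseline:
  H = 13
  W = -26 − 13 = -39
  Q = 146 − 13 + (-39) = 94
  C = 229 − 3·13 − 6·(-39) − 4·94 = 48
  B = 173 − 3·13 − 2·(-39) − 48 = 164
Policy A (C + 44, Q := 196):
  H = 13
  W = -26 − 13 = -39
  Q = 196
  C = 229 − 3·13 − 6·(-39) − 4·196 (+44 from intervention) = -316
  B = 173 − 3·13 − 2·(-39) − (-316) = 528
Change in B: 528 − 164 = 364

364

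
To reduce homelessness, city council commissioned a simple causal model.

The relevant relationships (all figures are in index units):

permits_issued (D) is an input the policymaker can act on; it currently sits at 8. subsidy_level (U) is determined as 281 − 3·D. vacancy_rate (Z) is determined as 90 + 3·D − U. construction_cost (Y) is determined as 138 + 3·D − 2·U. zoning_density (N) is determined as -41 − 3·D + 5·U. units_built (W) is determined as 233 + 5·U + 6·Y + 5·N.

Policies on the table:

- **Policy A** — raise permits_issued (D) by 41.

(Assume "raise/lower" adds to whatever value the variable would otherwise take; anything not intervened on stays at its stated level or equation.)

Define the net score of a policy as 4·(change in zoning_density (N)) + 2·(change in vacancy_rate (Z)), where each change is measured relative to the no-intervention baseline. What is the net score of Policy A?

Baseline:
  D = 8
  U = 281 − 3·8 = 257
  Z = 90 + 3·8 − 257 = -143
  N = -41 − 3·8 + 5·257 = 1220
Policy A (D + 41):
  D = 8 + 41 = 49
  U = 281 − 3·49 = 134
  Z = 90 + 3·49 − 134 = 103
  N = -41 − 3·49 + 5·134 = 482
ΔN = 482 − 1220 = -738; ΔZ = 103 − (-143) = 246
Score = 4·(-738) + 2·246 = -2460

-2460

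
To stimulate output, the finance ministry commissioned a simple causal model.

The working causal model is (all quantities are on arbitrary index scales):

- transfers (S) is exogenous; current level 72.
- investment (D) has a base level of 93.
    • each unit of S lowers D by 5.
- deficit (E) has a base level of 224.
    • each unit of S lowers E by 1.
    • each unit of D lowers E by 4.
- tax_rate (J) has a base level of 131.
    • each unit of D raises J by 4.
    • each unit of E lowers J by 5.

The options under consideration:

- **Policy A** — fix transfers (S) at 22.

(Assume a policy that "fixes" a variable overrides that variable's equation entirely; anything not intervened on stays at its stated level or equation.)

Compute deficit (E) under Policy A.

270

Policy A (S := 22):
  S = 22
  D = 93 − 5·22 = -17
  E = 224 − 22 − 4·(-17) = 270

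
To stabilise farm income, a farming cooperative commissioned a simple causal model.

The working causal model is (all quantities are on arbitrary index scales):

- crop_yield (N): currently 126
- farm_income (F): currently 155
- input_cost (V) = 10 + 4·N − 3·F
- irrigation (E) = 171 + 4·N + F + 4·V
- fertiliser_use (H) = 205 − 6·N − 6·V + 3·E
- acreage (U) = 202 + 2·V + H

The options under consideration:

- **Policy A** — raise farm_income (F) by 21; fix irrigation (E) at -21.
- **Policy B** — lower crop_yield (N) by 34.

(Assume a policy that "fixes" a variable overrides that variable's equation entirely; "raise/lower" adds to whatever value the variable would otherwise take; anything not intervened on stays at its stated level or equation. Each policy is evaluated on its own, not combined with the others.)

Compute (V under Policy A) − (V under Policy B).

73

Policy A (F + 21, E := -21):
  N = 126
  F = 155 + 21 = 176
  V = 10 + 4·126 − 3·176 = -14
Policy B (N − 34):
  N = 126 − 34 = 92
  F = 155
  V = 10 + 4·92 − 3·155 = -87
V: -14 − (-87) = 73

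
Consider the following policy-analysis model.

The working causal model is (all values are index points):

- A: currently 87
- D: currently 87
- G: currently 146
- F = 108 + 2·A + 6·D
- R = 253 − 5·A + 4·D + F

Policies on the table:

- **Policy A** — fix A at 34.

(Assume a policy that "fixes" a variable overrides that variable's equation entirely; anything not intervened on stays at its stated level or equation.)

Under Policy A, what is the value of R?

Policy A (A := 34):
  A = 34
  D = 87
  F = 108 + 2·34 + 6·87 = 698
  R = 253 − 5·34 + 4·87 + 698 = 1129

1129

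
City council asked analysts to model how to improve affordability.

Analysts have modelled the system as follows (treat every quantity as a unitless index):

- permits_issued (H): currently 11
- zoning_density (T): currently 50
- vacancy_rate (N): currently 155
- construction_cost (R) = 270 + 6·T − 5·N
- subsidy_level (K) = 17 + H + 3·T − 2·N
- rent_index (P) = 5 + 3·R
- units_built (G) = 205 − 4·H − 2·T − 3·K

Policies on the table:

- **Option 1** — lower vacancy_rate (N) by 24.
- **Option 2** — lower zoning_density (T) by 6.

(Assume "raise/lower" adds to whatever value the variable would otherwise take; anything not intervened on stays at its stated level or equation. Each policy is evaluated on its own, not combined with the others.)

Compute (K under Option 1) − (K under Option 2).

66

Option 1 (N − 24):
  H = 11
  T = 50
  N = 155 − 24 = 131
  K = 17 + 11 + 3·50 − 2·131 = -84
Option 2 (T − 6):
  H = 11
  T = 50 − 6 = 44
  N = 155
  K = 17 + 11 + 3·44 − 2·155 = -150
K: -84 − (-150) = 66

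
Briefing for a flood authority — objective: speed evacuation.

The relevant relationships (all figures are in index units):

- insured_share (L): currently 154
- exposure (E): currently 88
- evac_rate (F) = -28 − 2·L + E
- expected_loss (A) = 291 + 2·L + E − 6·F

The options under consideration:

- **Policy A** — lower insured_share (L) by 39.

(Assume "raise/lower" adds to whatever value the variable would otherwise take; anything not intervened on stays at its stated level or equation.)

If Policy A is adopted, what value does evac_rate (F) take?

Policy A (L − 39):
  L = 154 − 39 = 115
  E = 88
  F = -28 − 2·115 + 88 = -170

-170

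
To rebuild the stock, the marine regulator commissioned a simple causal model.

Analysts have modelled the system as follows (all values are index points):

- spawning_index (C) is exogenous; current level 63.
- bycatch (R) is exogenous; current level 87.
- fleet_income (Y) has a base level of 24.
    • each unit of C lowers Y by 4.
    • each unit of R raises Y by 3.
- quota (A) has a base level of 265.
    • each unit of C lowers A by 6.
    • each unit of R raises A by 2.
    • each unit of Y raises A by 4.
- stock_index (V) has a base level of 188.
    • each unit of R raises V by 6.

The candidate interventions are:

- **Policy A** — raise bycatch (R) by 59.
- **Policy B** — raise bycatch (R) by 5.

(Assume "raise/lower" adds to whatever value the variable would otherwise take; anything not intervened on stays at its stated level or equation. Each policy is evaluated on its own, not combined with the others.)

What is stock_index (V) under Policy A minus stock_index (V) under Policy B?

Policy A (R + 59):
  R = 87 + 59 = 146
  V = 188 + 6·146 = 1064
Policy B (R + 5):
  R = 87 + 5 = 92
  V = 188 + 6·92 = 740
V: 1064 − 740 = 324

324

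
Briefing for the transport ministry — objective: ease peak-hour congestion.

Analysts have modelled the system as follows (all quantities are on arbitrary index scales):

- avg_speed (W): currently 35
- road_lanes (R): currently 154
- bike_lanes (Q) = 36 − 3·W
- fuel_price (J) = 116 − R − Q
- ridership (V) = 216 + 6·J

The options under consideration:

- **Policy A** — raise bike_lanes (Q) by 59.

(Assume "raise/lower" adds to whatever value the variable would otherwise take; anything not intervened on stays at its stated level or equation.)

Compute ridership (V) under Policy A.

Policy A (Q + 59):
  W = 35
  R = 154
  Q = 36 − 3·35 (+59 from intervention) = -10
  J = 116 − 154 − (-10) = -28
  V = 216 + 6·(-28) = 48

48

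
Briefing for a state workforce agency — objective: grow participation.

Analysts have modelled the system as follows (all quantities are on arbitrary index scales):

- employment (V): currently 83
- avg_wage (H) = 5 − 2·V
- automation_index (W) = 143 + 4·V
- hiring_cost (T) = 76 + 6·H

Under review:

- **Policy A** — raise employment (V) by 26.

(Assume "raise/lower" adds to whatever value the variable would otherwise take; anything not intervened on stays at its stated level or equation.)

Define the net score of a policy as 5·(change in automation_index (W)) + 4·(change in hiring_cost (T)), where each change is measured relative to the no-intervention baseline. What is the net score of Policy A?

Baseline:
  V = 83
  H = 5 − 2·83 = -161
  W = 143 + 4·83 = 475
  T = 76 + 6·(-161) = -890
Policy A (V + 26):
  V = 83 + 26 = 109
  H = 5 − 2·109 = -213
  W = 143 + 4·109 = 579
  T = 76 + 6·(-213) = -1202
ΔW = 579 − 475 = 104; ΔT = -1202 − (-890) = -312
Score = 5·104 + 4·(-312) = -728

-728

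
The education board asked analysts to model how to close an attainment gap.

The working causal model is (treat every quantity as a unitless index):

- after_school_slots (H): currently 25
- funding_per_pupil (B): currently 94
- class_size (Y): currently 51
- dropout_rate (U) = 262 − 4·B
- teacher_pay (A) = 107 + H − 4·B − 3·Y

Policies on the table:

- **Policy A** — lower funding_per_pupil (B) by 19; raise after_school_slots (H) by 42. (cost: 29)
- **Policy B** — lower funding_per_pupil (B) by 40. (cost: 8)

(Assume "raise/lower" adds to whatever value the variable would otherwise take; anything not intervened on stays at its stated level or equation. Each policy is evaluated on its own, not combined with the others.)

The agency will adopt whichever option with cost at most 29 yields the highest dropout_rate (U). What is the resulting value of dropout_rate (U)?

46

Policy A (B − 19, H + 42):
  B = 94 − 19 = 75
  U = 262 − 4·75 = -38
Policy B (B − 40):
  B = 94 − 40 = 54
  U = 262 − 4·54 = 46
Comparing — Policy A: U=-38, Policy B: U=46. Highest is 46 (Policy B).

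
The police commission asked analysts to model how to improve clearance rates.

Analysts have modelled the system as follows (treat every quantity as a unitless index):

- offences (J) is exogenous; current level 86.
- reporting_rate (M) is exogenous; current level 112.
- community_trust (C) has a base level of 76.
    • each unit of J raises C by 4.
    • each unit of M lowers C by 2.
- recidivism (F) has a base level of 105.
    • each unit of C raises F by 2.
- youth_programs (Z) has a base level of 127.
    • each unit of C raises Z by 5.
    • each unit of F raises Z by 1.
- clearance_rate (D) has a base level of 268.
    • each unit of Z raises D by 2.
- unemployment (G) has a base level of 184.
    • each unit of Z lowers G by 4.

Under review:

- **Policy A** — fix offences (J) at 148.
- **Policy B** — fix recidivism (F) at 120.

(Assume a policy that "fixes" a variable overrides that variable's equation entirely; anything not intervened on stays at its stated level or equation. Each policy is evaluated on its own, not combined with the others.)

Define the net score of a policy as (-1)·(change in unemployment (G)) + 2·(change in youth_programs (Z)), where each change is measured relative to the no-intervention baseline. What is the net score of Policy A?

10416

Baseline:
  J = 86
  M = 112
  C = 76 + 4·86 − 2·112 = 196
  F = 105 + 2·196 = 497
  Z = 127 + 5·196 + 497 = 1604
  G = 184 − 4·1604 = -6232
Policy A (J := 148):
  J = 148
  M = 112
  C = 76 + 4·148 − 2·112 = 444
  F = 105 + 2·444 = 993
  Z = 127 + 5·444 + 993 = 3340
  G = 184 − 4·3340 = -13176
ΔG = -13176 − (-6232) = -6944; ΔZ = 3340 − 1604 = 1736
Score = (-1)·(-6944) + 2·1736 = 10416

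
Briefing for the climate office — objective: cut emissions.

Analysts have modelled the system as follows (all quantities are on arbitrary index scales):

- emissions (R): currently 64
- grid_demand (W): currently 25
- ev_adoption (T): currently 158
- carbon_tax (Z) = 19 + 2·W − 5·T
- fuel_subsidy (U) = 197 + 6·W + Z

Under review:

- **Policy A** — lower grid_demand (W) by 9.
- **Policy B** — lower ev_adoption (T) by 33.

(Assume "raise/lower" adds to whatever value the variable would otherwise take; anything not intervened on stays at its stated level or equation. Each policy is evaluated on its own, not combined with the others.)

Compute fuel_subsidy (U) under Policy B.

-209

Policy B (T − 33):
  W = 25
  T = 158 − 33 = 125
  Z = 19 + 2·25 − 5·125 = -556
  U = 197 + 6·25 + (-556) = -209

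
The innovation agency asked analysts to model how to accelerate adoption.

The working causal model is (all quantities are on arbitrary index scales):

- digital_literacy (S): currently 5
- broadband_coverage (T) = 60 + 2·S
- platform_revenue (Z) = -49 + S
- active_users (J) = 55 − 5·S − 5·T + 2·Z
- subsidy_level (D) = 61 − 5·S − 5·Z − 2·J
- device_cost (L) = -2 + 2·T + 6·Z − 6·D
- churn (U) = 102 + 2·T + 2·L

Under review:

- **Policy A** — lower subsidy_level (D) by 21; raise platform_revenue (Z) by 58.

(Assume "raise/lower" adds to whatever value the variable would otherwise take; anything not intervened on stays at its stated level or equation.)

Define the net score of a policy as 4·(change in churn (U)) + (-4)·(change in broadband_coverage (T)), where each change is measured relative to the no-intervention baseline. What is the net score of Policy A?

28848

Baseline:
  S = 5
  T = 60 + 2·5 = 70
  Z = -49 + 5 = -44
  J = 55 − 5·5 − 5·70 + 2·(-44) = -408
  D = 61 − 5·5 − 5·(-44) − 2·(-408) = 1072
  L = -2 + 2·70 + 6·(-44) − 6·1072 = -6558
  U = 102 + 2·70 + 2·(-6558) = -12874
Policy A (D − 21, Z + 58):
  S = 5
  T = 60 + 2·5 = 70
  Z = -49 + 5 (+58 from intervention) = 14
  J = 55 − 5·5 − 5·70 + 2·14 = -292
  D = 61 − 5·5 − 5·14 − 2·(-292) (−21 from intervention) = 529
  L = -2 + 2·70 + 6·14 − 6·529 = -2952
  U = 102 + 2·70 + 2·(-2952) = -5662
ΔU = -5662 − (-12874) = 7212; ΔT = 70 − 70 = 0
Score = 4·7212 + (-4)·0 = 28848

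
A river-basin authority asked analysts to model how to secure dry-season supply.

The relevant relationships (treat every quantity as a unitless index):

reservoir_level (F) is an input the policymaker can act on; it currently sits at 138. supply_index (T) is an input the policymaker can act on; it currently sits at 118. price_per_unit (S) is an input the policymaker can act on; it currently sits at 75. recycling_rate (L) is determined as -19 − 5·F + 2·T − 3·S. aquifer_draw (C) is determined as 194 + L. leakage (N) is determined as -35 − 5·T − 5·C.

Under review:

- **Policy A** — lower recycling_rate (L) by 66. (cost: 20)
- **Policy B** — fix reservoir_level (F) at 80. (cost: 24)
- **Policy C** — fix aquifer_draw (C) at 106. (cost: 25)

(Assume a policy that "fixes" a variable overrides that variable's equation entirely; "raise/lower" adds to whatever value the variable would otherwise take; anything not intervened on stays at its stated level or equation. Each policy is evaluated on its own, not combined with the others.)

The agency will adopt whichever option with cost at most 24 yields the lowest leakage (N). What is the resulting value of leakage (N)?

Policy A (L − 66):
  F = 138
  T = 118
  S = 75
  L = -19 − 5·138 + 2·118 − 3·75 (−66 from intervention) = -764
  C = 194 + (-764) = -570
  N = -35 − 5·118 − 5·(-570) = 2225
Policy B (F := 80):
  F = 80
  T = 118
  S = 75
  L = -19 − 5·80 + 2·118 − 3·75 = -408
  C = 194 + (-408) = -214
  N = -35 − 5·118 − 5·(-214) = 445
Comparing — Policy A: N=2225, Policy B: N=445. Lowest is 445 (Policy B).

445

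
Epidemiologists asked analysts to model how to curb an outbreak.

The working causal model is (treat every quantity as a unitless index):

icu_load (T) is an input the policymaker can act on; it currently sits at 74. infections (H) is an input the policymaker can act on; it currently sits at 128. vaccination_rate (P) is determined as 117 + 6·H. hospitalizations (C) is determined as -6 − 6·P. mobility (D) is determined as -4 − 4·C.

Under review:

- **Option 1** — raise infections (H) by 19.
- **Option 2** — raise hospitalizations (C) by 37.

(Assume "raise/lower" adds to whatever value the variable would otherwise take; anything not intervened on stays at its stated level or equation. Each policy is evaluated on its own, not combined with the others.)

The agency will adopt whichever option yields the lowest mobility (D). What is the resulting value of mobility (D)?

Option 1 (H + 19):
  H = 128 + 19 = 147
  P = 117 + 6·147 = 999
  C = -6 − 6·999 = -6000
  D = -4 − 4·(-6000) = 23996
Option 2 (C + 37):
  H = 128
  P = 117 + 6·128 = 885
  C = -6 − 6·885 (+37 from intervention) = -5279
  D = -4 − 4·(-5279) = 21112
Comparing — Option 1: D=23996, Option 2: D=21112. Lowest is 21112 (Option 2).

21112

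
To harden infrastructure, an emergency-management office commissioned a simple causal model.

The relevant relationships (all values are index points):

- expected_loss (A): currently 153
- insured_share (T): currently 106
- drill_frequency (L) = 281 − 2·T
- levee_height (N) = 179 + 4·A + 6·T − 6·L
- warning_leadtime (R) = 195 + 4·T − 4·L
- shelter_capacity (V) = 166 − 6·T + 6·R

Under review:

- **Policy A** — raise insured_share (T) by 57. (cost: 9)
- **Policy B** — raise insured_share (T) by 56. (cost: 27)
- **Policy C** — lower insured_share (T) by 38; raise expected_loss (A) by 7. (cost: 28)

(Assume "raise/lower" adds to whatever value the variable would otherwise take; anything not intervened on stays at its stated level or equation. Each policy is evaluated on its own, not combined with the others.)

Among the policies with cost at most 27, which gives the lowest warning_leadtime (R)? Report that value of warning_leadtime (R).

Policy A (T + 57):
  T = 106 + 57 = 163
  L = 281 − 2·163 = -45
  R = 195 + 4·163 − 4·(-45) = 1027
Policy B (T + 56):
  T = 106 + 56 = 162
  L = 281 − 2·162 = -43
  R = 195 + 4·162 − 4·(-43) = 1015
Comparing — Policy A: R=1027, Policy B: R=1015. Lowest is 1015 (Policy B).

1015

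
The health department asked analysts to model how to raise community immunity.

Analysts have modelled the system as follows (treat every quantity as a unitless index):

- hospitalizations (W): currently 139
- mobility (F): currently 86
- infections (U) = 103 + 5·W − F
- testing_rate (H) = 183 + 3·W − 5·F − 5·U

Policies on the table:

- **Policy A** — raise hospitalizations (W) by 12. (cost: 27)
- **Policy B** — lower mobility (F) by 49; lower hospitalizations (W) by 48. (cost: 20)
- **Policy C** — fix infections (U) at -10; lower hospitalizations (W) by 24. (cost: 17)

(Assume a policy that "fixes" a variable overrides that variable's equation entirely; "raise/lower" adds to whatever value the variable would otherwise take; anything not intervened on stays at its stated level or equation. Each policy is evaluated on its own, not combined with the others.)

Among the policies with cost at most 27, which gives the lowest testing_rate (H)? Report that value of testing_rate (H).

-3654

Policy A (W + 12):
  W = 139 + 12 = 151
  F = 86
  U = 103 + 5·151 − 86 = 772
  H = 183 + 3·151 − 5·86 − 5·772 = -3654
Policy B (F − 49, W − 48):
  W = 139 − 48 = 91
  F = 86 − 49 = 37
  U = 103 + 5·91 − 37 = 521
  H = 183 + 3·91 − 5·37 − 5·521 = -2334
Policy C (U := -10, W − 24):
  W = 139 − 24 = 115
  F = 86
  U = -10
  H = 183 + 3·115 − 5·86 − 5·(-10) = 148
Comparing — Policy A: H=-3654, Policy B: H=-2334, Policy C: H=148. Lowest is -3654 (Policy A).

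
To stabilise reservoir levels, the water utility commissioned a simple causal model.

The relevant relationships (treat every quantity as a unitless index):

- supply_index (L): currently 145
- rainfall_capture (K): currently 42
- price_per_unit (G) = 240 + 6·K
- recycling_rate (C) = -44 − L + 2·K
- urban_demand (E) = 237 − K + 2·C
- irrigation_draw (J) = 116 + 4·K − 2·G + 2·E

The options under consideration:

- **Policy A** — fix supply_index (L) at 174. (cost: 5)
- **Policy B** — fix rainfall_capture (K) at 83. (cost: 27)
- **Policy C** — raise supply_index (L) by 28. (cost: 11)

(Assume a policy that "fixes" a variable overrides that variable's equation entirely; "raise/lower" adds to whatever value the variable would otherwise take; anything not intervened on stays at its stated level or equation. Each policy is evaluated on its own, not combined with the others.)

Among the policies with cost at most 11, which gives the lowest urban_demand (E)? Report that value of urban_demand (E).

-73

Policy A (L := 174):
  L = 174
  K = 42
  C = -44 − 174 + 2·42 = -134
  E = 237 − 42 + 2·(-134) = -73
Policy C (L + 28):
  L = 145 + 28 = 173
  K = 42
  C = -44 − 173 + 2·42 = -133
  E = 237 − 42 + 2·(-133) = -71
Comparing — Policy A: E=-73, Policy C: E=-71. Lowest is -73 (Policy A).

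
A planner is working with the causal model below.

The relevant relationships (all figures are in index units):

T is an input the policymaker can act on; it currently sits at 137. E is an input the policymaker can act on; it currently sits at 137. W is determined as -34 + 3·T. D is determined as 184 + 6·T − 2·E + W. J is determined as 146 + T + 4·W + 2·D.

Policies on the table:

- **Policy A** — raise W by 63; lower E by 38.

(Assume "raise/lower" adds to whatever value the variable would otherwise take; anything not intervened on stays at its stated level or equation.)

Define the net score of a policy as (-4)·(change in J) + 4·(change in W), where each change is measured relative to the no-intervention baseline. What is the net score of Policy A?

-1868

Baseline:
  T = 137
  E = 137
  W = -34 + 3·137 = 377
  D = 184 + 6·137 − 2·137 + 377 = 1109
  J = 146 + 137 + 4·377 + 2·1109 = 4009
Policy A (W + 63, E − 38):
  T = 137
  E = 137 − 38 = 99
  W = -34 + 3·137 (+63 from intervention) = 440
  D = 184 + 6·137 − 2·99 + 440 = 1248
  J = 146 + 137 + 4·440 + 2·1248 = 4539
ΔJ = 4539 − 4009 = 530; ΔW = 440 − 377 = 63
Score = (-4)·530 + 4·63 = -1868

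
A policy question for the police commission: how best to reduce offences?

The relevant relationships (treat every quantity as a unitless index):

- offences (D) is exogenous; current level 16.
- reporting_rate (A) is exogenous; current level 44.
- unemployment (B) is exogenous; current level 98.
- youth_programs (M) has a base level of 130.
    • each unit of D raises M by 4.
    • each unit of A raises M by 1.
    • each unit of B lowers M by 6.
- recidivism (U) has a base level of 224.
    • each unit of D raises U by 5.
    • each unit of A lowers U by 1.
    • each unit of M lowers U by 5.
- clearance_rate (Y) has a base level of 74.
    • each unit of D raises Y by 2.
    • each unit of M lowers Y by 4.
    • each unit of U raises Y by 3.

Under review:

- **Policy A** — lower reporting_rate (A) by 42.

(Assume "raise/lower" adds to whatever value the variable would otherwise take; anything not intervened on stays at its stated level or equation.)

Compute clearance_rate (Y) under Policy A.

Policy A (A − 42):
  D = 16
  A = 44 − 42 = 2
  B = 98
  M = 130 + 4·16 + 2 − 6·98 = -392
  U = 224 + 5·16 − 2 − 5·(-392) = 2262
  Y = 74 + 2·16 − 4·(-392) + 3·2262 = 8460

8460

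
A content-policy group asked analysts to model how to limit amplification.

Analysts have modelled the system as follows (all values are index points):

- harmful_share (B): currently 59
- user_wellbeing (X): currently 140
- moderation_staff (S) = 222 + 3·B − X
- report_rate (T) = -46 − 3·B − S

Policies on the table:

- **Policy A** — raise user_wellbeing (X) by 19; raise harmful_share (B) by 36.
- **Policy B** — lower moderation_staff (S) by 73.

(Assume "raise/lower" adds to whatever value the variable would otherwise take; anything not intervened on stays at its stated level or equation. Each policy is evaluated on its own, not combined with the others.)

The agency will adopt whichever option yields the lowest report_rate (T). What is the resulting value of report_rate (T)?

-679

Policy A (X + 19, B + 36):
  B = 59 + 36 = 95
  X = 140 + 19 = 159
  S = 222 + 3·95 − 159 = 348
  T = -46 − 3·95 − 348 = -679
Policy B (S − 73):
  B = 59
  X = 140
  S = 222 + 3·59 − 140 (−73 from intervention) = 186
  T = -46 − 3·59 − 186 = -409
Comparing — Policy A: T=-679, Policy B: T=-409. Lowest is -679 (Policy A).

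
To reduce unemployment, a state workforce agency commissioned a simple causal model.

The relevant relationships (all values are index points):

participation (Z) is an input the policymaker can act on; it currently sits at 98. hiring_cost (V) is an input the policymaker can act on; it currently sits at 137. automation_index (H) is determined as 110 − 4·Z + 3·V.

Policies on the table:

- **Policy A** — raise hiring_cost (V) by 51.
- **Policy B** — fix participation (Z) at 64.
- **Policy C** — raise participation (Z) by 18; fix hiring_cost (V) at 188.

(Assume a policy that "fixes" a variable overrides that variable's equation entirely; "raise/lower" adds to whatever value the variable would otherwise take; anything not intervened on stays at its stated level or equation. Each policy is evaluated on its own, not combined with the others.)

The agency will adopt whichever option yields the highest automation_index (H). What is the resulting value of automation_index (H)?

282

Policy A (V + 51):
  Z = 98
  V = 137 + 51 = 188
  H = 110 − 4·98 + 3·188 = 282
Policy B (Z := 64):
  Z = 64
  V = 137
  H = 110 − 4·64 + 3·137 = 265
Policy C (Z + 18, V := 188):
  Z = 98 + 18 = 116
  V = 188
  H = 110 − 4·116 + 3·188 = 210
Comparing — Policy A: H=282, Policy B: H=265, Policy C: H=210. Highest is 282 (Policy A).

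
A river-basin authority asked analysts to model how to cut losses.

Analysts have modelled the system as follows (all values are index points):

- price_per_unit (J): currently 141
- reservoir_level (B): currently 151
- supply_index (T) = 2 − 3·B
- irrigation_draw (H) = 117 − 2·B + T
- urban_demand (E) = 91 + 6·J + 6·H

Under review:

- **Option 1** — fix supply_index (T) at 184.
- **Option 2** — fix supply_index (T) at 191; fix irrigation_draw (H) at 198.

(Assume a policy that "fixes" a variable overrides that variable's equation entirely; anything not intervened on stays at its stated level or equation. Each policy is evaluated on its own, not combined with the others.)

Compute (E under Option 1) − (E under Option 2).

Option 1 (T := 184):
  J = 141
  B = 151
  T = 184
  H = 117 − 2·151 + 184 = -1
  E = 91 + 6·141 + 6·(-1) = 931
Option 2 (T := 191, H := 198):
  J = 141
  B = 151
  T = 191
  H = 198
  E = 91 + 6·141 + 6·198 = 2125
E: 931 − 2125 = -1194

-1194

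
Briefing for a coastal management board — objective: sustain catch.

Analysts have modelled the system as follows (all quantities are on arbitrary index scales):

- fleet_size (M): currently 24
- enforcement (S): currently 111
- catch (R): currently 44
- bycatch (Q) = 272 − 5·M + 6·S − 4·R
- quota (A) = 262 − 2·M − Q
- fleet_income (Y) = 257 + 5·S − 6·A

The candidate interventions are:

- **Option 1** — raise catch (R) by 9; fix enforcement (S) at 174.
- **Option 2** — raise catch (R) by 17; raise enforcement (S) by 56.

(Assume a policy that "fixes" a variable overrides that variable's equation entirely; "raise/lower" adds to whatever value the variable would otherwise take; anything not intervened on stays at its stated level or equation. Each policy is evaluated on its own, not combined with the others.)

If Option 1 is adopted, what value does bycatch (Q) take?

984

Option 1 (R + 9, S := 174):
  M = 24
  S = 174
  R = 44 + 9 = 53
  Q = 272 − 5·24 + 6·174 − 4·53 = 984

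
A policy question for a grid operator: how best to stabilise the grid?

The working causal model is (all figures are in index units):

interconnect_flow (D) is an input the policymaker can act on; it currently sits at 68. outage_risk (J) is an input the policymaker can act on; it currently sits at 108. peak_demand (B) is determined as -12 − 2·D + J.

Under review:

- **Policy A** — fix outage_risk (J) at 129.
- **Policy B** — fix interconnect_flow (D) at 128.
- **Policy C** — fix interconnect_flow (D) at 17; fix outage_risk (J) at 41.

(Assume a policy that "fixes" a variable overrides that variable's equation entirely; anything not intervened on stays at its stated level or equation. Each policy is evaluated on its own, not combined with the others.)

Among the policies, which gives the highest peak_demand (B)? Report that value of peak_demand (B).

-5

Policy A (J := 129):
  D = 68
  J = 129
  B = -12 − 2·68 + 129 = -19
Policy B (D := 128):
  D = 128
  J = 108
  B = -12 − 2·128 + 108 = -160
Policy C (D := 17, J := 41):
  D = 17
  J = 41
  B = -12 − 2·17 + 41 = -5
Comparing — Policy A: B=-19, Policy B: B=-160, Policy C: B=-5. Highest is -5 (Policy C).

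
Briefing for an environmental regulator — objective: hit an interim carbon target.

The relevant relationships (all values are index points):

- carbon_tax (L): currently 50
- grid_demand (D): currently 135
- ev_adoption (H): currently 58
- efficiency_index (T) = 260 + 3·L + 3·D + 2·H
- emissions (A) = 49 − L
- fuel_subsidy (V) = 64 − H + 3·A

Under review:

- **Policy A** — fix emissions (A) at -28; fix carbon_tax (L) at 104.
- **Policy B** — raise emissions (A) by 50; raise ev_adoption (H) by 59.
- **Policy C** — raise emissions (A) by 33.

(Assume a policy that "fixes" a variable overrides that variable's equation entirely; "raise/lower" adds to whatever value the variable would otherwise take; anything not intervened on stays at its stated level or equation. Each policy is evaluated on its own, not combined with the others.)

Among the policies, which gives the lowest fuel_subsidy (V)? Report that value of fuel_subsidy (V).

-78

Policy A (A := -28, L := 104):
  L = 104
  H = 58
  A = -28
  V = 64 − 58 + 3·(-28) = -78
Policy B (A + 50, H + 59):
  L = 50
  H = 58 + 59 = 117
  A = 49 − 50 (+50 from intervention) = 49
  V = 64 − 117 + 3·49 = 94
Policy C (A + 33):
  L = 50
  H = 58
  A = 49 − 50 (+33 from intervention) = 32
  V = 64 − 58 + 3·32 = 102
Comparing — Policy A: V=-78, Policy B: V=94, Policy C: V=102. Lowest is -78 (Policy A).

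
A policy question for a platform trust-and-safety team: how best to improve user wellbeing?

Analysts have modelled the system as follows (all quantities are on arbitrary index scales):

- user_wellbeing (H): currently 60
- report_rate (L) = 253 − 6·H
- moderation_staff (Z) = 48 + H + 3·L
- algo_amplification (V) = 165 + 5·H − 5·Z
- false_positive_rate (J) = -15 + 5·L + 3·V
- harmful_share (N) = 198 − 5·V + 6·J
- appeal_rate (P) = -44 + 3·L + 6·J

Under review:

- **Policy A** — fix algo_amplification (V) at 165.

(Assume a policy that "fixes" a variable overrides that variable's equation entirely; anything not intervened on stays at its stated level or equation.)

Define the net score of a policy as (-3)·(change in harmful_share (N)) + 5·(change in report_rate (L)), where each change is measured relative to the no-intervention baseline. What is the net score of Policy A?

Baseline:
  H = 60
  L = 253 − 6·60 = -107
  Z = 48 + 60 + 3·(-107) = -213
  V = 165 + 5·60 − 5·(-213) = 1530
  J = -15 + 5·(-107) + 3·1530 = 4040
  N = 198 − 5·1530 + 6·4040 = 16788
Policy A (V := 165):
  H = 60
  L = 253 − 6·60 = -107
  Z = 48 + 60 + 3·(-107) = -213
  V = 165
  J = -15 + 5·(-107) + 3·165 = -55
  N = 198 − 5·165 + 6·(-55) = -957
ΔN = -957 − 16788 = -17745; ΔL = -107 − (-107) = 0
Score = (-3)·(-17745) + 5·0 = 53235

53235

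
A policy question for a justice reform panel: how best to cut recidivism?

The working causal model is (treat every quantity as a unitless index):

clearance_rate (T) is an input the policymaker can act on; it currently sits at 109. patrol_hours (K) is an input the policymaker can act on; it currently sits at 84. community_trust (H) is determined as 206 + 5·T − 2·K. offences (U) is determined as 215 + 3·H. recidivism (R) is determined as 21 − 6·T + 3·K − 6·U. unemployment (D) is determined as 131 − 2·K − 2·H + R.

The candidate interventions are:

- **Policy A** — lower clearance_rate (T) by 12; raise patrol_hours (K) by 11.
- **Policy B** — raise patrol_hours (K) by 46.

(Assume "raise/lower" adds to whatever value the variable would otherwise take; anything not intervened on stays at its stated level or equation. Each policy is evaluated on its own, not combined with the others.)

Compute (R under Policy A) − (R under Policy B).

Policy A (T − 12, K + 11):
  T = 109 − 12 = 97
  K = 84 + 11 = 95
  H = 206 + 5·97 − 2·95 = 501
  U = 215 + 3·501 = 1718
  R = 21 − 6·97 + 3·95 − 6·1718 = -10584
Policy B (K + 46):
  T = 109
  K = 84 + 46 = 130
  H = 206 + 5·109 − 2·130 = 491
  U = 215 + 3·491 = 1688
  R = 21 − 6·109 + 3·130 − 6·1688 = -10371
R: -10584 − (-10371) = -213

-213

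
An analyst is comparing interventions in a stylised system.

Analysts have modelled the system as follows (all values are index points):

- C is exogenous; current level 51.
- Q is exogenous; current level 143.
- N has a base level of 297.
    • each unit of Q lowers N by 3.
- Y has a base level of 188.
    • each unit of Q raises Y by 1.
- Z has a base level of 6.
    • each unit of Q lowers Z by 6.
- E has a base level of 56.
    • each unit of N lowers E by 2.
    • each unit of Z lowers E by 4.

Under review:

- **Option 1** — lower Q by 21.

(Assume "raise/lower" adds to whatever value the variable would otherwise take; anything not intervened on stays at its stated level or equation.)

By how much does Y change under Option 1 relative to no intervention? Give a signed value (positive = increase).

Baseline:
  Q = 143
  Y = 188 + 143 = 331
Option 1 (Q − 21):
  Q = 143 − 21 = 122
  Y = 188 + 122 = 310
Change in Y: 310 − 331 = -21

-21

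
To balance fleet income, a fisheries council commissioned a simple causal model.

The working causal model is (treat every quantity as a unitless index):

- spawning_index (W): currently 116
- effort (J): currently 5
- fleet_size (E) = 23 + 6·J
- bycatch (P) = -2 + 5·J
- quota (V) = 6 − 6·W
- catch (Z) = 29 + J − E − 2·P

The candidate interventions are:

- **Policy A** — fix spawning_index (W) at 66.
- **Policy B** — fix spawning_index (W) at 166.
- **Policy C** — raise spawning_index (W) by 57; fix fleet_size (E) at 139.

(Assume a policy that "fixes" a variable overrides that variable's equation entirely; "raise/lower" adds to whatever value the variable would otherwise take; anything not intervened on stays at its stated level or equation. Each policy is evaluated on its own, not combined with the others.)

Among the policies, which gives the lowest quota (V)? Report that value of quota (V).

Policy A (W := 66):
  W = 66
  V = 6 − 6·66 = -390
Policy B (W := 166):
  W = 166
  V = 6 − 6·166 = -990
Policy C (W + 57, E := 139):
  W = 116 + 57 = 173
  V = 6 − 6·173 = -1032
Comparing — Policy A: V=-390, Policy B: V=-990, Policy C: V=-1032. Lowest is -1032 (Policy C).

-1032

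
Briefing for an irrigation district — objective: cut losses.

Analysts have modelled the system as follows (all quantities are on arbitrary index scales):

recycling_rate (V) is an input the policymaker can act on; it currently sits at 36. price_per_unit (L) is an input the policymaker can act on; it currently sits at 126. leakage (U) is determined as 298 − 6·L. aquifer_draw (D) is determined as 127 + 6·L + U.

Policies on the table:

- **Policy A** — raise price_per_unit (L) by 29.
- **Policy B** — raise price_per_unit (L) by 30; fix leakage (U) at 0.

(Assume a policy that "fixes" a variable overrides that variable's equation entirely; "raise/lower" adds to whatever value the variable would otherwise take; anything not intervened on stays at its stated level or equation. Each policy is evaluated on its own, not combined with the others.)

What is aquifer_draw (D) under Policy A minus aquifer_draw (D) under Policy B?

-638

Policy A (L + 29):
  L = 126 + 29 = 155
  U = 298 − 6·155 = -632
  D = 127 + 6·155 + (-632) = 425
Policy B (L + 30, U := 0):
  L = 126 + 30 = 156
  U = 0
  D = 127 + 6·156 + 0 = 1063
D: 425 − 1063 = -638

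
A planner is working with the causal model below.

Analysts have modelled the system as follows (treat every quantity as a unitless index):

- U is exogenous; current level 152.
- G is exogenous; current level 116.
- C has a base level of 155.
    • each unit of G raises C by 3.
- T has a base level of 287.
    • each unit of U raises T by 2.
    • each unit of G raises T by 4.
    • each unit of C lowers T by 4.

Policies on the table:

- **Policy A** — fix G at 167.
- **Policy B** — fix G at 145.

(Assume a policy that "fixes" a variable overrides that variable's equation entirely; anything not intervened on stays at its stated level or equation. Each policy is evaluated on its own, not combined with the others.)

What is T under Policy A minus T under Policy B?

Policy A (G := 167):
  U = 152
  G = 167
  C = 155 + 3·167 = 656
  T = 287 + 2·152 + 4·167 − 4·656 = -1365
Policy B (G := 145):
  U = 152
  G = 145
  C = 155 + 3·145 = 590
  T = 287 + 2·152 + 4·145 − 4·590 = -1189
T: -1365 − (-1189) = -176

-176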